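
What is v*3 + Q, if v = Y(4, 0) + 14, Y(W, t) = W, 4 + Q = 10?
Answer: 60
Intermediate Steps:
Q = 6 (Q = -4 + 10 = 6)
v = 18 (v = 4 + 14 = 18)
v*3 + Q = 18*3 + 6 = 54 + 6 = 60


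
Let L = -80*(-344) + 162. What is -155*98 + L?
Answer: 12492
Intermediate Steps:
L = 27682 (L = 27520 + 162 = 27682)
-155*98 + L = -155*98 + 27682 = -15190 + 27682 = 12492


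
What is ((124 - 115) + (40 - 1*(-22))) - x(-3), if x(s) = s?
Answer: 74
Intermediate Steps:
((124 - 115) + (40 - 1*(-22))) - x(-3) = ((124 - 115) + (40 - 1*(-22))) - 1*(-3) = (9 + (40 + 22)) + 3 = (9 + 62) + 3 = 71 + 3 = 74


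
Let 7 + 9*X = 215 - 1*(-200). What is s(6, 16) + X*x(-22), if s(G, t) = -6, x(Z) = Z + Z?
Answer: -6002/3 ≈ -2000.7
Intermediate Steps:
x(Z) = 2*Z
X = 136/3 (X = -7/9 + (215 - 1*(-200))/9 = -7/9 + (215 + 200)/9 = -7/9 + (⅑)*415 = -7/9 + 415/9 = 136/3 ≈ 45.333)
s(6, 16) + X*x(-22) = -6 + 136*(2*(-22))/3 = -6 + (136/3)*(-44) = -6 - 5984/3 = -6002/3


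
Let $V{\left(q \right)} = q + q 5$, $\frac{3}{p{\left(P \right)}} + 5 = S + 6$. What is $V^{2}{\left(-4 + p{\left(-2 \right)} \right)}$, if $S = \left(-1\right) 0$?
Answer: $36$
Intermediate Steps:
$S = 0$
$p{\left(P \right)} = 3$ ($p{\left(P \right)} = \frac{3}{-5 + \left(0 + 6\right)} = \frac{3}{-5 + 6} = \frac{3}{1} = 3 \cdot 1 = 3$)
$V{\left(q \right)} = 6 q$ ($V{\left(q \right)} = q + 5 q = 6 q$)
$V^{2}{\left(-4 + p{\left(-2 \right)} \right)} = \left(6 \left(-4 + 3\right)\right)^{2} = \left(6 \left(-1\right)\right)^{2} = \left(-6\right)^{2} = 36$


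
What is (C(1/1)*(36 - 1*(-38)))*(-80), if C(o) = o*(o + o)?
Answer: -11840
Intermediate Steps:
C(o) = 2*o**2 (C(o) = o*(2*o) = 2*o**2)
(C(1/1)*(36 - 1*(-38)))*(-80) = ((2*(1/1)**2)*(36 - 1*(-38)))*(-80) = ((2*1**2)*(36 + 38))*(-80) = ((2*1)*74)*(-80) = (2*74)*(-80) = 148*(-80) = -11840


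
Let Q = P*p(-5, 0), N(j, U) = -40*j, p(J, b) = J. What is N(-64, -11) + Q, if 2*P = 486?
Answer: 1345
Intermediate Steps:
P = 243 (P = (1/2)*486 = 243)
Q = -1215 (Q = 243*(-5) = -1215)
N(-64, -11) + Q = -40*(-64) - 1215 = 2560 - 1215 = 1345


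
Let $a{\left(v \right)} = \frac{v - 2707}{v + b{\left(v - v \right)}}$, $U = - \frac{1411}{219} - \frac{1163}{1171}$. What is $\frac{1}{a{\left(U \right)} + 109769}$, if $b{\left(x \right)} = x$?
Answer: $\frac{1906978}{210023182503} \approx 9.0798 \cdot 10^{-6}$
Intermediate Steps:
$U = - \frac{1906978}{256449}$ ($U = \left(-1411\right) \frac{1}{219} - \frac{1163}{1171} = - \frac{1411}{219} - \frac{1163}{1171} = - \frac{1906978}{256449} \approx -7.4361$)
$a{\left(v \right)} = \frac{-2707 + v}{v}$ ($a{\left(v \right)} = \frac{v - 2707}{v + \left(v - v\right)} = \frac{-2707 + v}{v + 0} = \frac{-2707 + v}{v}$)
$\frac{1}{a{\left(U \right)} + 109769} = \frac{1}{\frac{-2707 - \frac{1906978}{256449}}{- \frac{1906978}{256449}} + 109769} = \frac{1}{\left(- \frac{256449}{1906978}\right) \left(- \frac{696114421}{256449}\right) + 109769} = \frac{1}{\frac{696114421}{1906978} + 109769} = \frac{1}{\frac{210023182503}{1906978}} = \frac{1906978}{210023182503}$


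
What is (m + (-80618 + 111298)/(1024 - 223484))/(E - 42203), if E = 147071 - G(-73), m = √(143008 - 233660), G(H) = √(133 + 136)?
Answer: -12374424/9409456635005 - 118*√269/9409456635005 + 2*I*√6096347/10997297155 + 209736*I*√22663/10997297155 ≈ -1.3153e-6 + 0.0028715*I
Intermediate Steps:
G(H) = √269
m = 2*I*√22663 (m = √(-90652) = 2*I*√22663 ≈ 301.08*I)
E = 147071 - √269 ≈ 1.4705e+5
(m + (-80618 + 111298)/(1024 - 223484))/(E - 42203) = (2*I*√22663 + (-80618 + 111298)/(1024 - 223484))/((147071 - √269) - 42203) = (2*I*√22663 + 30680/(-222460))/(104868 - √269) = (2*I*√22663 + 30680*(-1/222460))/(104868 - √269) = (2*I*√22663 - 1534/11123)/(104868 - √269) = (-1534/11123 + 2*I*√22663)/(104868 - √269)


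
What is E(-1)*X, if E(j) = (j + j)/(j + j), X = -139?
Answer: -139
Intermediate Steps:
E(j) = 1 (E(j) = (2*j)/((2*j)) = (2*j)*(1/(2*j)) = 1)
E(-1)*X = 1*(-139) = -139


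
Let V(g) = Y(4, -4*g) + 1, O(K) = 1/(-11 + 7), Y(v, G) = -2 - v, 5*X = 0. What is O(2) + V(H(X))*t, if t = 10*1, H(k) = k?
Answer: -201/4 ≈ -50.250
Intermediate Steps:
X = 0 (X = (1/5)*0 = 0)
t = 10
O(K) = -1/4 (O(K) = 1/(-4) = -1/4)
V(g) = -5 (V(g) = (-2 - 1*4) + 1 = (-2 - 4) + 1 = -6 + 1 = -5)
O(2) + V(H(X))*t = -1/4 - 5*10 = -1/4 - 50 = -201/4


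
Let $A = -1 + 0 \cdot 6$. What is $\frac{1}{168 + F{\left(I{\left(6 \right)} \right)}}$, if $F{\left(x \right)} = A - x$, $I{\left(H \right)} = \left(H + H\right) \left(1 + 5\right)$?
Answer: $\frac{1}{95} \approx 0.010526$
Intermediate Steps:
$I{\left(H \right)} = 12 H$ ($I{\left(H \right)} = 2 H 6 = 12 H$)
$A = -1$ ($A = -1 + 0 = -1$)
$F{\left(x \right)} = -1 - x$
$\frac{1}{168 + F{\left(I{\left(6 \right)} \right)}} = \frac{1}{168 - \left(1 + 12 \cdot 6\right)} = \frac{1}{168 - 73} = \frac{1}{95}$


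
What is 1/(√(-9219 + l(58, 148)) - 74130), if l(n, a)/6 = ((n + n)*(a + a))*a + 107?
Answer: -24710/1821591703 - √30481791/5464775109 ≈ -1.4575e-5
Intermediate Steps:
l(n, a) = 642 + 24*n*a² (l(n, a) = 6*(((n + n)*(a + a))*a + 107) = 6*(((2*n)*(2*a))*a + 107) = 6*((4*a*n)*a + 107) = 6*(4*n*a² + 107) = 6*(107 + 4*n*a²) = 642 + 24*n*a²)
1/(√(-9219 + l(58, 148)) - 74130) = 1/(√(-9219 + (642 + 24*58*148²)) - 74130) = 1/(√(-9219 + (642 + 24*58*21904)) - 74130) = 1/(√(-9219 + (642 + 30490368)) - 74130) = 1/(√(-9219 + 30491010) - 74130) = 1/(√30481791 - 74130) = 1/(-74130 + √30481791)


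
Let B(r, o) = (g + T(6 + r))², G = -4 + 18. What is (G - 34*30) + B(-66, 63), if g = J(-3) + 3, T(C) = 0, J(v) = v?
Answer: -1006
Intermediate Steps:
G = 14
g = 0 (g = -3 + 3 = 0)
B(r, o) = 0 (B(r, o) = (0 + 0)² = 0² = 0)
(G - 34*30) + B(-66, 63) = (14 - 34*30) + 0 = (14 - 1020) + 0 = -1006 + 0 = -1006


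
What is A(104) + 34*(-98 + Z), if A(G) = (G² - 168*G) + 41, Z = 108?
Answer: -6275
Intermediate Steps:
A(G) = 41 + G² - 168*G
A(104) + 34*(-98 + Z) = (41 + 104² - 168*104) + 34*(-98 + 108) = (41 + 10816 - 17472) + 34*10 = -6615 + 340 = -6275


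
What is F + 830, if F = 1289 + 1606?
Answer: 3725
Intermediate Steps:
F = 2895
F + 830 = 2895 + 830 = 3725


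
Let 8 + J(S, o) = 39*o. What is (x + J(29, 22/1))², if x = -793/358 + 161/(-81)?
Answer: 601545719492041/840884004 ≈ 7.1537e+5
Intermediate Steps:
x = -121871/28998 (x = -793*1/358 + 161*(-1/81) = -793/358 - 161/81 = -121871/28998 ≈ -4.2027)
J(S, o) = -8 + 39*o
(x + J(29, 22/1))² = (-121871/28998 + (-8 + 39*(22/1)))² = (-121871/28998 + (-8 + 39*(22*1)))² = (-121871/28998 + (-8 + 39*22))² = (-121871/28998 + (-8 + 858))² = (-121871/28998 + 850)² = (24526429/28998)² = 601545719492041/840884004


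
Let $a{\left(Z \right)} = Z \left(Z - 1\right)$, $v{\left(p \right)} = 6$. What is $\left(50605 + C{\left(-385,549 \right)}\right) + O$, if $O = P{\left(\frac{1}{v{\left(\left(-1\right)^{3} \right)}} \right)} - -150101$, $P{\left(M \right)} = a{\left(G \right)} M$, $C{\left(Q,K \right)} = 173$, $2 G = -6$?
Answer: $200881$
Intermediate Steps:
$G = -3$ ($G = \frac{1}{2} \left(-6\right) = -3$)
$a{\left(Z \right)} = Z \left(-1 + Z\right)$
$P{\left(M \right)} = 12 M$ ($P{\left(M \right)} = - 3 \left(-1 - 3\right) M = \left(-3\right) \left(-4\right) M = 12 M$)
$O = 150103$ ($O = \frac{12}{6} - -150101 = 12 \cdot \frac{1}{6} + 150101 = 2 + 150101 = 150103$)
$\left(50605 + C{\left(-385,549 \right)}\right) + O = \left(50605 + 173\right) + 150103 = 50778 + 150103 = 200881$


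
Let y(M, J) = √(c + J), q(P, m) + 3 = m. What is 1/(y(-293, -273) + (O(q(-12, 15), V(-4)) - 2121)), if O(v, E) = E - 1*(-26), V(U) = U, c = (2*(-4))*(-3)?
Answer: -2099/4406050 - I*√249/4406050 ≈ -0.00047639 - 3.5814e-6*I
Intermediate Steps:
q(P, m) = -3 + m
c = 24 (c = -8*(-3) = 24)
O(v, E) = 26 + E (O(v, E) = E + 26 = 26 + E)
y(M, J) = √(24 + J)
1/(y(-293, -273) + (O(q(-12, 15), V(-4)) - 2121)) = 1/(√(24 - 273) + ((26 - 4) - 2121)) = 1/(√(-249) + (22 - 2121)) = 1/(I*√249 - 2099) = 1/(-2099 + I*√249)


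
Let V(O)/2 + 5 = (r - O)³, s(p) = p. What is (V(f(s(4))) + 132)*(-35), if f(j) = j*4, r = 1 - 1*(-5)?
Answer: 65730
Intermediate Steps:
r = 6 (r = 1 + 5 = 6)
f(j) = 4*j
V(O) = -10 + 2*(6 - O)³
(V(f(s(4))) + 132)*(-35) = ((-10 - 2*(-6 + 4*4)³) + 132)*(-35) = ((-10 - 2*(-6 + 16)³) + 132)*(-35) = ((-10 - 2*10³) + 132)*(-35) = ((-10 - 2*1000) + 132)*(-35) = ((-10 - 2000) + 132)*(-35) = (-2010 + 132)*(-35) = -1878*(-35) = 65730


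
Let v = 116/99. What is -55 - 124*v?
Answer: -19829/99 ≈ -200.29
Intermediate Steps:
v = 116/99 (v = 116*(1/99) = 116/99 ≈ 1.1717)
-55 - 124*v = -55 - 124*116/99 = -55 - 14384/99 = -19829/99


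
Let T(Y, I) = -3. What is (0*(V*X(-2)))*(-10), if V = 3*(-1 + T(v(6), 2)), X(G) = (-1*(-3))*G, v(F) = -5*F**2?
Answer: 0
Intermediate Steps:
X(G) = 3*G
V = -12 (V = 3*(-1 - 3) = 3*(-4) = -12)
(0*(V*X(-2)))*(-10) = (0*(-36*(-2)))*(-10) = (0*(-12*(-6)))*(-10) = (0*72)*(-10) = 0*(-10) = 0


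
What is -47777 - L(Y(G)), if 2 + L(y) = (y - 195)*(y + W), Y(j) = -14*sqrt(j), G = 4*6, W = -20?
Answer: -56379 - 6020*sqrt(6) ≈ -71125.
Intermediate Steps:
G = 24
L(y) = -2 + (-195 + y)*(-20 + y) (L(y) = -2 + (y - 195)*(y - 20) = -2 + (-195 + y)*(-20 + y))
-47777 - L(Y(G)) = -47777 - (3898 + (-28*sqrt(6))**2 - (-3010)*sqrt(24)) = -47777 - (3898 + (-28*sqrt(6))**2 - (-3010)*2*sqrt(6)) = -47777 - (3898 + (-28*sqrt(6))**2 - (-6020)*sqrt(6)) = -47777 - (3898 + 4704 + 6020*sqrt(6)) = -47777 - (8602 + 6020*sqrt(6)) = -47777 + (-8602 - 6020*sqrt(6)) = -56379 - 6020*sqrt(6)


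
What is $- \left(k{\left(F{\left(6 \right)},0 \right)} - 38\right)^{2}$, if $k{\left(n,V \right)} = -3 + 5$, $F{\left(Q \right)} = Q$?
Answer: $-1296$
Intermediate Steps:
$k{\left(n,V \right)} = 2$
$- \left(k{\left(F{\left(6 \right)},0 \right)} - 38\right)^{2} = - \left(2 - 38\right)^{2} = - \left(-36\right)^{2} = \left(-1\right) 1296 = -1296$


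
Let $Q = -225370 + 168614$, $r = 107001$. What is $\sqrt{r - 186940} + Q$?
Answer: $-56756 + i \sqrt{79939} \approx -56756.0 + 282.73 i$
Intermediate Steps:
$Q = -56756$
$\sqrt{r - 186940} + Q = \sqrt{107001 - 186940} - 56756 = \sqrt{-79939} - 56756 = i \sqrt{79939} - 56756 = -56756 + i \sqrt{79939}$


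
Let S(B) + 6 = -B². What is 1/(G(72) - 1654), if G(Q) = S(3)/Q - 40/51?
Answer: -136/225079 ≈ -0.00060423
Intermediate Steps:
S(B) = -6 - B²
G(Q) = -40/51 - 15/Q (G(Q) = (-6 - 1*3²)/Q - 40/51 = (-6 - 1*9)/Q - 40*1/51 = (-6 - 9)/Q - 40/51 = -15/Q - 40/51 = -40/51 - 15/Q)
1/(G(72) - 1654) = 1/((-40/51 - 15/72) - 1654) = 1/((-40/51 - 15*1/72) - 1654) = 1/((-40/51 - 5/24) - 1654) = 1/(-135/136 - 1654) = 1/(-225079/136) = -136/225079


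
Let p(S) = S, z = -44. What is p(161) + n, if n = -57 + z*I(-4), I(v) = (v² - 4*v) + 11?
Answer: -1788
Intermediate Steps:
I(v) = 11 + v² - 4*v
n = -1949 (n = -57 - 44*(11 + (-4)² - 4*(-4)) = -57 - 44*(11 + 16 + 16) = -57 - 44*43 = -57 - 1892 = -1949)
p(161) + n = 161 - 1949 = -1788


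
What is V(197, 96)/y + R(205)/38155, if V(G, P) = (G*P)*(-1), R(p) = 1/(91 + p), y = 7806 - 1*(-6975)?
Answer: -5476662661/4280380520 ≈ -1.2795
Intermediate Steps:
y = 14781 (y = 7806 + 6975 = 14781)
V(G, P) = -G*P
V(197, 96)/y + R(205)/38155 = -1*197*96/14781 + 1/((91 + 205)*38155) = -18912*1/14781 + (1/38155)/296 = -6304/4927 + (1/296)*(1/38155) = -6304/4927 + 1/11293880 = -5476662661/4280380520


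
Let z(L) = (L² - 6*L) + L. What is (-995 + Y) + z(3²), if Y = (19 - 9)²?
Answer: -859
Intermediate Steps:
z(L) = L² - 5*L
Y = 100 (Y = 10² = 100)
(-995 + Y) + z(3²) = (-995 + 100) + 3²*(-5 + 3²) = -895 + 9*(-5 + 9) = -895 + 9*4 = -895 + 36 = -859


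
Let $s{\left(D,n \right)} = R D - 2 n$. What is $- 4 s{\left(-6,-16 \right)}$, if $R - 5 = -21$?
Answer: $-512$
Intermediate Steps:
$R = -16$ ($R = 5 - 21 = -16$)
$s{\left(D,n \right)} = - 16 D - 2 n$
$- 4 s{\left(-6,-16 \right)} = - 4 \left(\left(-16\right) \left(-6\right) - -32\right) = - 4 \left(96 + 32\right) = \left(-4\right) 128 = -512$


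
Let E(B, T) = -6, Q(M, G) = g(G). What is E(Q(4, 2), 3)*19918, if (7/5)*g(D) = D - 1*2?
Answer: -119508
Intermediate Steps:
g(D) = -10/7 + 5*D/7 (g(D) = 5*(D - 1*2)/7 = 5*(D - 2)/7 = 5*(-2 + D)/7 = -10/7 + 5*D/7)
Q(M, G) = -10/7 + 5*G/7
E(Q(4, 2), 3)*19918 = -6*19918 = -119508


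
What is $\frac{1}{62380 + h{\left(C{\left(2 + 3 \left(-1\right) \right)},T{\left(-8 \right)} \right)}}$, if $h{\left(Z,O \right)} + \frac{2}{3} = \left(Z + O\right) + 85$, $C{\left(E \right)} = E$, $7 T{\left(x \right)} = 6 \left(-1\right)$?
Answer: $\frac{21}{1311712} \approx 1.601 \cdot 10^{-5}$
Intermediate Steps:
$T{\left(x \right)} = - \frac{6}{7}$ ($T{\left(x \right)} = \frac{6 \left(-1\right)}{7} = \frac{1}{7} \left(-6\right) = - \frac{6}{7}$)
$h{\left(Z,O \right)} = \frac{253}{3} + O + Z$ ($h{\left(Z,O \right)} = - \frac{2}{3} + \left(\left(Z + O\right) + 85\right) = - \frac{2}{3} + \left(\left(O + Z\right) + 85\right) = - \frac{2}{3} + \left(85 + O + Z\right) = \frac{253}{3} + O + Z$)
$\frac{1}{62380 + h{\left(C{\left(2 + 3 \left(-1\right) \right)},T{\left(-8 \right)} \right)}} = \frac{1}{62380 + \left(\frac{253}{3} - \frac{6}{7} + \left(2 + 3 \left(-1\right)\right)\right)} = \frac{1}{62380 + \left(\frac{253}{3} - \frac{6}{7} + \left(2 - 3\right)\right)} = \frac{1}{62380 - - \frac{1732}{21}} = \frac{1}{62380 + \frac{1732}{21}} = \frac{1}{\frac{1311712}{21}} = \frac{21}{1311712}$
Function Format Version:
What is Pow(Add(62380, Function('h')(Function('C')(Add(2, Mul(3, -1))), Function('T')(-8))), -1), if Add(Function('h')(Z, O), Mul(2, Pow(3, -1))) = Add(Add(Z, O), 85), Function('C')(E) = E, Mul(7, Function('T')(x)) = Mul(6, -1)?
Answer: Rational(21, 1311712) ≈ 1.6010e-5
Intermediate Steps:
Function('T')(x) = Rational(-6, 7) (Function('T')(x) = Mul(Rational(1, 7), Mul(6, -1)) = Mul(Rational(1, 7), -6) = Rational(-6, 7))
Function('h')(Z, O) = Add(Rational(253, 3), O, Z) (Function('h')(Z, O) = Add(Rational(-2, 3), Add(Add(Z, O), 85)) = Add(Rational(-2, 3), Add(Add(O, Z), 85)) = Add(Rational(-2, 3), Add(85, O, Z)) = Add(Rational(253, 3), O, Z))
Pow(Add(62380, Function('h')(Function('C')(Add(2, Mul(3, -1))), Function('T')(-8))), -1) = Pow(Add(62380, Add(Rational(253, 3), Rational(-6, 7), Add(2, Mul(3, -1)))), -1) = Pow(Add(62380, Add(Rational(253, 3), Rational(-6, 7), Add(2, -3))), -1) = Pow(Add(62380, Add(Rational(253, 3), Rational(-6, 7), -1)), -1) = Pow(Add(62380, Rational(1732, 21)), -1) = Pow(Rational(1311712, 21), -1) = Rational(21, 1311712)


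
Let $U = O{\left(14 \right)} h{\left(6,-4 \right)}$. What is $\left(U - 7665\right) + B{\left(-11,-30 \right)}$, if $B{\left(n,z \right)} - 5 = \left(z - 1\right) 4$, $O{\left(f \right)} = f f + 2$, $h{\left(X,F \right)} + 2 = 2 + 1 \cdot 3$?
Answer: $-7190$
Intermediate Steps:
$h{\left(X,F \right)} = 3$ ($h{\left(X,F \right)} = -2 + \left(2 + 1 \cdot 3\right) = -2 + \left(2 + 3\right) = -2 + 5 = 3$)
$O{\left(f \right)} = 2 + f^{2}$ ($O{\left(f \right)} = f^{2} + 2 = 2 + f^{2}$)
$B{\left(n,z \right)} = 1 + 4 z$ ($B{\left(n,z \right)} = 5 + \left(z - 1\right) 4 = 5 + \left(-1 + z\right) 4 = 5 + \left(-4 + 4 z\right) = 1 + 4 z$)
$U = 594$ ($U = \left(2 + 14^{2}\right) 3 = \left(2 + 196\right) 3 = 198 \cdot 3 = 594$)
$\left(U - 7665\right) + B{\left(-11,-30 \right)} = \left(594 - 7665\right) + \left(1 + 4 \left(-30\right)\right) = -7071 + \left(1 - 120\right) = -7071 - 119 = -7190$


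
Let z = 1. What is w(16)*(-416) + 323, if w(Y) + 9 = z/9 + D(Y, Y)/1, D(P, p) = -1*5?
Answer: 54907/9 ≈ 6100.8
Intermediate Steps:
D(P, p) = -5
w(Y) = -125/9 (w(Y) = -9 + (1/9 - 5/1) = -9 + (1*(⅑) - 5*1) = -9 + (⅑ - 5) = -9 - 44/9 = -125/9)
w(16)*(-416) + 323 = -125/9*(-416) + 323 = 52000/9 + 323 = 54907/9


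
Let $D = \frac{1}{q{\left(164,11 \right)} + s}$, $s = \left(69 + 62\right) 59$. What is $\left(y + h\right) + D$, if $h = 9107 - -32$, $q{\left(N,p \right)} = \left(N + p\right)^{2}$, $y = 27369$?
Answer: $\frac{1400227833}{38354} \approx 36508.0$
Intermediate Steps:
$s = 7729$ ($s = 131 \cdot 59 = 7729$)
$h = 9139$ ($h = 9107 + 32 = 9139$)
$D = \frac{1}{38354}$ ($D = \frac{1}{\left(164 + 11\right)^{2} + 7729} = \frac{1}{175^{2} + 7729} = \frac{1}{30625 + 7729} = \frac{1}{38354} \approx 2.6073 \cdot 10^{-5}$)
$\left(y + h\right) + D = \left(27369 + 9139\right) + \frac{1}{38354} = 36508 + \frac{1}{38354} = \frac{1400227833}{38354}$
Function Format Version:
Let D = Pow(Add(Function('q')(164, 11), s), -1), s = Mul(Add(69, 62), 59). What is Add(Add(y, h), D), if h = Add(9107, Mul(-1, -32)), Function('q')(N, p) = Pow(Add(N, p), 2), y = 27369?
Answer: Rational(1400227833, 38354) ≈ 36508.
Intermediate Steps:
s = 7729 (s = Mul(131, 59) = 7729)
h = 9139 (h = Add(9107, 32) = 9139)
D = Rational(1, 38354) (D = Pow(Add(Pow(Add(164, 11), 2), 7729), -1) = Pow(Add(Pow(175, 2), 7729), -1) = Pow(Add(30625, 7729), -1) = Pow(38354, -1) = Rational(1, 38354) ≈ 2.6073e-5)
Add(Add(y, h), D) = Add(Add(27369, 9139), Rational(1, 38354)) = Add(36508, Rational(1, 38354)) = Rational(1400227833, 38354)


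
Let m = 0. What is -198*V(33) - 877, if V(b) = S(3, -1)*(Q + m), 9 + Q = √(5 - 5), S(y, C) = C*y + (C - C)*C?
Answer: -6223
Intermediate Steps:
S(y, C) = C*y (S(y, C) = C*y + 0*C = C*y + 0 = C*y)
Q = -9 (Q = -9 + √(5 - 5) = -9 + √0 = -9 + 0 = -9)
V(b) = 27 (V(b) = (-1*3)*(-9 + 0) = -3*(-9) = 27)
-198*V(33) - 877 = -198*27 - 877 = -5346 - 877 = -6223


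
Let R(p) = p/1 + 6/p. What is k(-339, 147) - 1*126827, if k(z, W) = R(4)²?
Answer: -507187/4 ≈ -1.2680e+5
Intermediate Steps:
R(p) = p + 6/p (R(p) = p*1 + 6/p = p + 6/p)
k(z, W) = 121/4 (k(z, W) = (4 + 6/4)² = (4 + 6*(¼))² = (4 + 3/2)² = (11/2)² = 121/4)
k(-339, 147) - 1*126827 = 121/4 - 1*126827 = 121/4 - 126827 = -507187/4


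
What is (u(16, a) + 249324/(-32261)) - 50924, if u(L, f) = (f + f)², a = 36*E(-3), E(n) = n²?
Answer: 11903414456/32261 ≈ 3.6897e+5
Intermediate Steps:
a = 324 (a = 36*(-3)² = 36*9 = 324)
u(L, f) = 4*f² (u(L, f) = (2*f)² = 4*f²)
(u(16, a) + 249324/(-32261)) - 50924 = (4*324² + 249324/(-32261)) - 50924 = (4*104976 + 249324*(-1/32261)) - 50924 = (419904 - 249324/32261) - 50924 = 13546273620/32261 - 50924 = 11903414456/32261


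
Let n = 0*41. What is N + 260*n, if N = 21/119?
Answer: 3/17 ≈ 0.17647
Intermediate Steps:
n = 0
N = 3/17 (N = 21*(1/119) = 3/17 ≈ 0.17647)
N + 260*n = 3/17 + 260*0 = 3/17 + 0 = 3/17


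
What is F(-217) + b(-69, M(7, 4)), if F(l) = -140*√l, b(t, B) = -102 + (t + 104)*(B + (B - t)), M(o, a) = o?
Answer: 2803 - 140*I*√217 ≈ 2803.0 - 2062.3*I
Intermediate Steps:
b(t, B) = -102 + (104 + t)*(-t + 2*B)
F(-217) + b(-69, M(7, 4)) = -140*I*√217 + (-102 - 1*(-69)² - 104*(-69) + 208*7 + 2*7*(-69)) = -140*I*√217 + (-102 - 1*4761 + 7176 + 1456 - 966) = -140*I*√217 + (-102 - 4761 + 7176 + 1456 - 966) = -140*I*√217 + 2803 = 2803 - 140*I*√217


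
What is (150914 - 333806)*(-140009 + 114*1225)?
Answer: 65658228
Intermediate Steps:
(150914 - 333806)*(-140009 + 114*1225) = -182892*(-140009 + 139650) = -182892*(-359) = 65658228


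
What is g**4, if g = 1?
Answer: 1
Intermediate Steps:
g**4 = 1**4 = 1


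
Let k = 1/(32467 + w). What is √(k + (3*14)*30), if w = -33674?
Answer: √1835628533/1207 ≈ 35.496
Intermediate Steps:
k = -1/1207 (k = 1/(32467 - 33674) = 1/(-1207) = -1/1207 ≈ -0.00082850)
√(k + (3*14)*30) = √(-1/1207 + (3*14)*30) = √(-1/1207 + 42*30) = √(-1/1207 + 1260) = √(1520819/1207) = √1835628533/1207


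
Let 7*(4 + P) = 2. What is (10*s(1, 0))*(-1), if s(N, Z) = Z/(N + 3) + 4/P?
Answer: 140/13 ≈ 10.769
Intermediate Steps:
P = -26/7 (P = -4 + (⅐)*2 = -4 + 2/7 = -26/7 ≈ -3.7143)
s(N, Z) = -14/13 + Z/(3 + N) (s(N, Z) = Z/(N + 3) + 4/(-26/7) = Z/(3 + N) + 4*(-7/26) = Z/(3 + N) - 14/13 = -14/13 + Z/(3 + N))
(10*s(1, 0))*(-1) = (10*((-42 - 14*1 + 13*0)/(13*(3 + 1))))*(-1) = (10*((1/13)*(-42 - 14 + 0)/4))*(-1) = (10*((1/13)*(¼)*(-56)))*(-1) = (10*(-14/13))*(-1) = -140/13*(-1) = 140/13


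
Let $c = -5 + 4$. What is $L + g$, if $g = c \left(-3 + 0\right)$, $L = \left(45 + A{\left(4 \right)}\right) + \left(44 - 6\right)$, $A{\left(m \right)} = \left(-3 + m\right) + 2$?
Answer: $89$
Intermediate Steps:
$A{\left(m \right)} = -1 + m$
$c = -1$
$L = 86$ ($L = \left(45 + \left(-1 + 4\right)\right) + \left(44 - 6\right) = \left(45 + 3\right) + 38 = 48 + 38 = 86$)
$g = 3$ ($g = - (-3 + 0) = \left(-1\right) \left(-3\right) = 3$)
$L + g = 86 + 3 = 89$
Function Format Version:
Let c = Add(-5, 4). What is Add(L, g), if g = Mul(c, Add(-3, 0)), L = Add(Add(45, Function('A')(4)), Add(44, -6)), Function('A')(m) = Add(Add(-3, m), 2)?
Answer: 89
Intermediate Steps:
Function('A')(m) = Add(-1, m)
c = -1
L = 86 (L = Add(Add(45, Add(-1, 4)), Add(44, -6)) = Add(Add(45, 3), 38) = Add(48, 38) = 86)
g = 3 (g = Mul(-1, Add(-3, 0)) = Mul(-1, -3) = 3)
Add(L, g) = Add(86, 3) = 89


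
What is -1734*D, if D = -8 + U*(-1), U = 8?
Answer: 27744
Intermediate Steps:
D = -16 (D = -8 + 8*(-1) = -8 - 8 = -16)
-1734*D = -1734*(-16) = -34*(-816) = 27744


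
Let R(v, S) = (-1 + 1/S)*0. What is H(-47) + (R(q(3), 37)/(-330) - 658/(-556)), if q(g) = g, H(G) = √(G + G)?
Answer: 329/278 + I*√94 ≈ 1.1835 + 9.6954*I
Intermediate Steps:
H(G) = √2*√G (H(G) = √(2*G) = √2*√G)
R(v, S) = 0
H(-47) + (R(q(3), 37)/(-330) - 658/(-556)) = √2*√(-47) + (0/(-330) - 658/(-556)) = √2*(I*√47) + (0*(-1/330) - 658*(-1/556)) = I*√94 + (0 + 329/278) = I*√94 + 329/278 = 329/278 + I*√94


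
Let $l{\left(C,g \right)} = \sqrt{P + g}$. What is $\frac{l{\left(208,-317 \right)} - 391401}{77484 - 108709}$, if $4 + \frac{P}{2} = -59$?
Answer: $\frac{391401}{31225} - \frac{i \sqrt{443}}{31225} \approx 12.535 - 0.00067406 i$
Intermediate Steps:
$P = -126$ ($P = -8 + 2 \left(-59\right) = -8 - 118 = -126$)
$l{\left(C,g \right)} = \sqrt{-126 + g}$
$\frac{l{\left(208,-317 \right)} - 391401}{77484 - 108709} = \frac{\sqrt{-126 - 317} - 391401}{77484 - 108709} = \frac{\sqrt{-443} - 391401}{-31225} = \left(i \sqrt{443} - 391401\right) \left(- \frac{1}{31225}\right) = \left(-391401 + i \sqrt{443}\right) \left(- \frac{1}{31225}\right) = \frac{391401}{31225} - \frac{i \sqrt{443}}{31225}$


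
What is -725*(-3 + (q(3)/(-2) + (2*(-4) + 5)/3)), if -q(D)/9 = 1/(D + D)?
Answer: 9425/4 ≈ 2356.3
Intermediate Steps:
q(D) = -9/(2*D) (q(D) = -9/(D + D) = -9*1/(2*D) = -9/(2*D))
-725*(-3 + (q(3)/(-2) + (2*(-4) + 5)/3)) = -725*(-3 + (-9/2/3/(-2) + (2*(-4) + 5)/3)) = -725*(-3 + (-9/2*⅓*(-½) + (-8 + 5)*(⅓))) = -725*(-3 + (-3/2*(-½) - 3*⅓)) = -725*(-3 + (¾ - 1)) = -725*(-3 - ¼) = -725*(-13)/4 = -145*(-65/4) = 9425/4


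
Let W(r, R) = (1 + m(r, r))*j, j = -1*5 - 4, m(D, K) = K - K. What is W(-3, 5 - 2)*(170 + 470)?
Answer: -5760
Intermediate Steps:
m(D, K) = 0
j = -9 (j = -5 - 4 = -9)
W(r, R) = -9 (W(r, R) = (1 + 0)*(-9) = 1*(-9) = -9)
W(-3, 5 - 2)*(170 + 470) = -9*(170 + 470) = -9*640 = -5760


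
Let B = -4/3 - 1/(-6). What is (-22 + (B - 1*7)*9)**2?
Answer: 36481/4 ≈ 9120.3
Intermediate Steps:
B = -7/6 (B = -4*1/3 - 1*(-1/6) = -4/3 + 1/6 = -7/6 ≈ -1.1667)
(-22 + (B - 1*7)*9)**2 = (-22 + (-7/6 - 1*7)*9)**2 = (-22 + (-7/6 - 7)*9)**2 = (-22 - 49/6*9)**2 = (-22 - 147/2)**2 = (-191/2)**2 = 36481/4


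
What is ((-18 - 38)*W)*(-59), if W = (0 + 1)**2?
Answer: 3304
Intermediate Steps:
W = 1 (W = 1**2 = 1)
((-18 - 38)*W)*(-59) = ((-18 - 38)*1)*(-59) = -56*1*(-59) = -56*(-59) = 3304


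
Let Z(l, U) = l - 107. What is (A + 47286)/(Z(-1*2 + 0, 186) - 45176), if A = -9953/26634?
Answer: -1259405371/1206120690 ≈ -1.0442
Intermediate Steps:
A = -9953/26634 (A = -9953*1/26634 = -9953/26634 ≈ -0.37370)
Z(l, U) = -107 + l
(A + 47286)/(Z(-1*2 + 0, 186) - 45176) = (-9953/26634 + 47286)/((-107 + (-1*2 + 0)) - 45176) = 1259405371/(26634*((-107 + (-2 + 0)) - 45176)) = 1259405371/(26634*((-107 - 2) - 45176)) = 1259405371/(26634*(-109 - 45176)) = (1259405371/26634)/(-45285) = (1259405371/26634)*(-1/45285) = -1259405371/1206120690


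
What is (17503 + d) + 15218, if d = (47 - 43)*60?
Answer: 32961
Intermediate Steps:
d = 240 (d = 4*60 = 240)
(17503 + d) + 15218 = (17503 + 240) + 15218 = 17743 + 15218 = 32961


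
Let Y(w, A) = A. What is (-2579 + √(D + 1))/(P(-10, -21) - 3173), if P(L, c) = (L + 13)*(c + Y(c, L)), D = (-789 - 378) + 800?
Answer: 2579/3266 - I*√366/3266 ≈ 0.78965 - 0.0058577*I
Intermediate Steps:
D = -367 (D = -1167 + 800 = -367)
P(L, c) = (13 + L)*(L + c) (P(L, c) = (L + 13)*(c + L) = (13 + L)*(L + c))
(-2579 + √(D + 1))/(P(-10, -21) - 3173) = (-2579 + √(-367 + 1))/(((-10)² + 13*(-10) + 13*(-21) - 10*(-21)) - 3173) = (-2579 + √(-366))/((100 - 130 - 273 + 210) - 3173) = (-2579 + I*√366)/(-93 - 3173) = (-2579 + I*√366)/(-3266) = (-2579 + I*√366)*(-1/3266) = 2579/3266 - I*√366/3266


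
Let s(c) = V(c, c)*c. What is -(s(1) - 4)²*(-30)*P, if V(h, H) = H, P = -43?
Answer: -11610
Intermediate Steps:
s(c) = c² (s(c) = c*c = c²)
-(s(1) - 4)²*(-30)*P = -(1² - 4)²*(-30)*(-43) = -(1 - 4)²*(-30)*(-43) = -(-3)²*(-30)*(-43) = -9*(-30)*(-43) = -(-270)*(-43) = -1*11610 = -11610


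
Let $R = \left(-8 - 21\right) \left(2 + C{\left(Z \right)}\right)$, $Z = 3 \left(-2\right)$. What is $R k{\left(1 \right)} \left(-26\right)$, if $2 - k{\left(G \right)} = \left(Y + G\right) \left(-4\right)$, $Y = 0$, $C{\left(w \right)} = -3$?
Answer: $-4524$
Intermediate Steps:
$Z = -6$
$R = 29$ ($R = \left(-8 - 21\right) \left(2 - 3\right) = \left(-29\right) \left(-1\right) = 29$)
$k{\left(G \right)} = 2 + 4 G$ ($k{\left(G \right)} = 2 - \left(0 + G\right) \left(-4\right) = 2 - G \left(-4\right) = 2 - - 4 G = 2 + 4 G$)
$R k{\left(1 \right)} \left(-26\right) = 29 \left(2 + 4 \cdot 1\right) \left(-26\right) = 29 \left(2 + 4\right) \left(-26\right) = 29 \cdot 6 \left(-26\right) = 174 \left(-26\right) = -4524$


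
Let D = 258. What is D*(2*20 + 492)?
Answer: 137256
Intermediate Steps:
D*(2*20 + 492) = 258*(2*20 + 492) = 258*(40 + 492) = 258*532 = 137256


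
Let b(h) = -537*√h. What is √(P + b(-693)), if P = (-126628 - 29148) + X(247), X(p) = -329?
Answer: 3*√(-17345 - 179*I*√77) ≈ 17.871 - 395.51*I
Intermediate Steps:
P = -156105 (P = (-126628 - 29148) - 329 = -155776 - 329 = -156105)
√(P + b(-693)) = √(-156105 - 1611*I*√77)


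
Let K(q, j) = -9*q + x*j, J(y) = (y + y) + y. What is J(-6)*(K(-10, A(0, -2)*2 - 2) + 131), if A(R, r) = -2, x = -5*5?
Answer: -6678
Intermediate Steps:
x = -25
J(y) = 3*y (J(y) = 2*y + y = 3*y)
K(q, j) = -25*j - 9*q (K(q, j) = -9*q - 25*j = -25*j - 9*q)
J(-6)*(K(-10, A(0, -2)*2 - 2) + 131) = (3*(-6))*((-25*(-2*2 - 2) - 9*(-10)) + 131) = -18*((-25*(-4 - 2) + 90) + 131) = -18*((-25*(-6) + 90) + 131) = -18*((150 + 90) + 131) = -18*(240 + 131) = -18*371 = -6678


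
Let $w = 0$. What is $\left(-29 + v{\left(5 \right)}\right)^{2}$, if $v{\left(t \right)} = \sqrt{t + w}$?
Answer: $\left(29 - \sqrt{5}\right)^{2} \approx 716.31$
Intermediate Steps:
$v{\left(t \right)} = \sqrt{t}$ ($v{\left(t \right)} = \sqrt{t + 0} = \sqrt{t}$)
$\left(-29 + v{\left(5 \right)}\right)^{2} = \left(-29 + \sqrt{5}\right)^{2}$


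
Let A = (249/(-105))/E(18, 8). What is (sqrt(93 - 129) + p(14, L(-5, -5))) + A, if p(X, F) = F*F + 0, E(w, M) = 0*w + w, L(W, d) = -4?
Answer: 9997/630 + 6*I ≈ 15.868 + 6.0*I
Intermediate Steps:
E(w, M) = w (E(w, M) = 0 + w = w)
p(X, F) = F**2 (p(X, F) = F**2 + 0 = F**2)
A = -83/630 (A = (249/(-105))/18 = (249*(-1/105))*(1/18) = -83/35*1/18 = -83/630 ≈ -0.13175)
(sqrt(93 - 129) + p(14, L(-5, -5))) + A = (sqrt(93 - 129) + (-4)**2) - 83/630 = (sqrt(-36) + 16) - 83/630 = (6*I + 16) - 83/630 = (16 + 6*I) - 83/630 = 9997/630 + 6*I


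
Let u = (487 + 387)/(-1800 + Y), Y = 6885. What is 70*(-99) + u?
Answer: -35238176/5085 ≈ -6929.8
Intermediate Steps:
u = 874/5085 (u = (487 + 387)/(-1800 + 6885) = 874/5085 ≈ 0.17188)
70*(-99) + u = 70*(-99) + 874/5085 = -6930 + 874/5085 = -35238176/5085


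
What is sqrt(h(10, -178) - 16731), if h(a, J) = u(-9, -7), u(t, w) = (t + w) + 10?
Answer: I*sqrt(16737) ≈ 129.37*I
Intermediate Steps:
u(t, w) = 10 + t + w
h(a, J) = -6 (h(a, J) = 10 - 9 - 7 = -6)
sqrt(h(10, -178) - 16731) = sqrt(-6 - 16731) = sqrt(-16737) = I*sqrt(16737)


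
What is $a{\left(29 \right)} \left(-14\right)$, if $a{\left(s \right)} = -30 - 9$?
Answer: $546$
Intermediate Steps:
$a{\left(s \right)} = -39$ ($a{\left(s \right)} = -30 - 9 = -39$)
$a{\left(29 \right)} \left(-14\right) = \left(-39\right) \left(-14\right) = 546$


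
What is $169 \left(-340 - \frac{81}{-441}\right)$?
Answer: $- \frac{2814019}{49} \approx -57429.0$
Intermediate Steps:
$169 \left(-340 - \frac{81}{-441}\right) = 169 \left(-340 - - \frac{9}{49}\right) = 169 \left(-340 + \frac{9}{49}\right) = 169 \left(- \frac{16651}{49}\right) = - \frac{2814019}{49}$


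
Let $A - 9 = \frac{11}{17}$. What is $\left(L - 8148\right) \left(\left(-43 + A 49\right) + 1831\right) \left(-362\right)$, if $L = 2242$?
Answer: $\frac{82166539904}{17} \approx 4.8333 \cdot 10^{9}$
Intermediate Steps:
$A = \frac{164}{17}$ ($A = 9 + \frac{11}{17} = \frac{164}{17} \approx 9.6471$)
$\left(L - 8148\right) \left(\left(-43 + A 49\right) + 1831\right) \left(-362\right) = \left(2242 - 8148\right) \left(\left(-43 + \frac{164}{17} \cdot 49\right) + 1831\right) \left(-362\right) = - 5906 \left(\left(-43 + \frac{8036}{17}\right) + 1831\right) \left(-362\right) = - 5906 \left(\frac{7305}{17} + 1831\right) \left(-362\right) = \left(-5906\right) \frac{38432}{17} \left(-362\right) = \left(- \frac{226979392}{17}\right) \left(-362\right) = \frac{82166539904}{17}$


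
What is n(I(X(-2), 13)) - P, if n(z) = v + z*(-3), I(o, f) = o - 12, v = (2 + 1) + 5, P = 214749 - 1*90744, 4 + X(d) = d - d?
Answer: -123949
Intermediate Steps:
X(d) = -4 (X(d) = -4 + (d - d) = -4 + 0 = -4)
P = 124005 (P = 214749 - 90744 = 124005)
v = 8 (v = 3 + 5 = 8)
I(o, f) = -12 + o
n(z) = 8 - 3*z (n(z) = 8 + z*(-3) = 8 - 3*z)
n(I(X(-2), 13)) - P = (8 - 3*(-12 - 4)) - 1*124005 = (8 - 3*(-16)) - 124005 = (8 + 48) - 124005 = 56 - 124005 = -123949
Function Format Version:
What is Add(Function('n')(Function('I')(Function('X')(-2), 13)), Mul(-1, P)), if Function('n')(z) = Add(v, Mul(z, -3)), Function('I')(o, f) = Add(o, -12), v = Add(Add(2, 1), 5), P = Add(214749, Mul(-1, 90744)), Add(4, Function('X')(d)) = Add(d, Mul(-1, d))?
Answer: -123949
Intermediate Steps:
Function('X')(d) = -4 (Function('X')(d) = Add(-4, Add(d, Mul(-1, d))) = Add(-4, 0) = -4)
P = 124005 (P = Add(214749, -90744) = 124005)
v = 8 (v = Add(3, 5) = 8)
Function('I')(o, f) = Add(-12, o)
Function('n')(z) = Add(8, Mul(-3, z)) (Function('n')(z) = Add(8, Mul(z, -3)) = Add(8, Mul(-3, z)))
Add(Function('n')(Function('I')(Function('X')(-2), 13)), Mul(-1, P)) = Add(Add(8, Mul(-3, Add(-12, -4))), Mul(-1, 124005)) = Add(Add(8, Mul(-3, -16)), -124005) = Add(Add(8, 48), -124005) = Add(56, -124005) = -123949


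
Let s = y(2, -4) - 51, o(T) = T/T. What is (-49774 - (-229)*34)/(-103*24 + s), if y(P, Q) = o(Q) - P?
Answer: 10497/631 ≈ 16.635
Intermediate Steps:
o(T) = 1
y(P, Q) = 1 - P
s = -52 (s = (1 - 1*2) - 51 = (1 - 2) - 51 = -1 - 51 = -52)
(-49774 - (-229)*34)/(-103*24 + s) = (-49774 - (-229)*34)/(-103*24 - 52) = (-49774 - 1*(-7786))/(-2472 - 52) = (-49774 + 7786)/(-2524) = -41988*(-1/2524) = 10497/631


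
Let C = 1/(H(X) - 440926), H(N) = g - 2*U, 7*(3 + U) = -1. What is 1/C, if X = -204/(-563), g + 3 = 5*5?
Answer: -3086284/7 ≈ -4.4090e+5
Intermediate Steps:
U = -22/7 (U = -3 + (1/7)*(-1) = -3 - 1/7 = -22/7 ≈ -3.1429)
g = 22 (g = -3 + 5*5 = -3 + 25 = 22)
X = 204/563 (X = -204*(-1/563) = 204/563 ≈ 0.36234)
H(N) = 198/7 (H(N) = 22 - 2*(-22/7) = 22 + 44/7 = 198/7)
C = -7/3086284 (C = 1/(198/7 - 440926) = 1/(-3086284/7) = -7/3086284 ≈ -2.2681e-6)
1/C = 1/(-7/3086284) = -3086284/7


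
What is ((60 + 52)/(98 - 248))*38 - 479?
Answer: -38053/75 ≈ -507.37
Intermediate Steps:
((60 + 52)/(98 - 248))*38 - 479 = (112/(-150))*38 - 479 = (112*(-1/150))*38 - 479 = -56/75*38 - 479 = -2128/75 - 479 = -38053/75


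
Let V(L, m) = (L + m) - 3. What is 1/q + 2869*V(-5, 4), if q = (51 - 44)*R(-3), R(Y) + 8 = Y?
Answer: -883653/77 ≈ -11476.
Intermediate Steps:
R(Y) = -8 + Y
V(L, m) = -3 + L + m
q = -77 (q = (51 - 44)*(-8 - 3) = 7*(-11) = -77)
1/q + 2869*V(-5, 4) = 1/(-77) + 2869*(-3 - 5 + 4) = -1/77 + 2869*(-4) = -1/77 - 11476 = -883653/77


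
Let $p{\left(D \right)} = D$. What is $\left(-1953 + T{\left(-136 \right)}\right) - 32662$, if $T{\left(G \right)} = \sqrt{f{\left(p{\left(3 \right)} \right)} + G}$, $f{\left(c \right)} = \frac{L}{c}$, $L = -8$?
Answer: $-34615 + \frac{4 i \sqrt{78}}{3} \approx -34615.0 + 11.776 i$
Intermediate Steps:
$f{\left(c \right)} = - \frac{8}{c}$
$T{\left(G \right)} = \sqrt{- \frac{8}{3} + G}$
$\left(-1953 + T{\left(-136 \right)}\right) - 32662 = \left(-1953 + \frac{\sqrt{-24 + 9 \left(-136\right)}}{3}\right) - 32662 = \left(-1953 + \frac{\sqrt{-24 - 1224}}{3}\right) - 32662 = \left(-1953 + \frac{\sqrt{-1248}}{3}\right) - 32662 = \left(-1953 + \frac{4 i \sqrt{78}}{3}\right) - 32662 = -34615 + \frac{4 i \sqrt{78}}{3}$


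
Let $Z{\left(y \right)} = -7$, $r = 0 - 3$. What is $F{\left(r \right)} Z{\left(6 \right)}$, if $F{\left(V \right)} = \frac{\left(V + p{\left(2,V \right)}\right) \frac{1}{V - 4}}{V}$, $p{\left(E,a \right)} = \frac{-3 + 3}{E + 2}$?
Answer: $1$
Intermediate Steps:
$r = -3$
$p{\left(E,a \right)} = 0$ ($p{\left(E,a \right)} = \frac{0}{2 + E} = 0$)
$F{\left(V \right)} = \frac{1}{-4 + V}$ ($F{\left(V \right)} = \frac{\left(V + 0\right) \frac{1}{V - 4}}{V} = \frac{V \frac{1}{-4 + V}}{V} = \frac{1}{-4 + V}$)
$F{\left(r \right)} Z{\left(6 \right)} = \frac{1}{-4 - 3} \left(-7\right) = \frac{1}{-7} \left(-7\right) = \left(- \frac{1}{7}\right) \left(-7\right) = 1$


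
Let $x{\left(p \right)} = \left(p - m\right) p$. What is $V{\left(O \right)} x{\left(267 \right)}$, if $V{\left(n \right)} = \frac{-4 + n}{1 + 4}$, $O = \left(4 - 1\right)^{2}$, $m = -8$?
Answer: $73425$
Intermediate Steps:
$O = 9$ ($O = 3^{2} = 9$)
$V{\left(n \right)} = - \frac{4}{5} + \frac{n}{5}$ ($V{\left(n \right)} = \frac{-4 + n}{5} = \left(-4 + n\right) \frac{1}{5} = - \frac{4}{5} + \frac{n}{5}$)
$x{\left(p \right)} = p \left(8 + p\right)$ ($x{\left(p \right)} = \left(p - -8\right) p = \left(p + 8\right) p = \left(8 + p\right) p = p \left(8 + p\right)$)
$V{\left(O \right)} x{\left(267 \right)} = \left(- \frac{4}{5} + \frac{1}{5} \cdot 9\right) 267 \left(8 + 267\right) = \left(- \frac{4}{5} + \frac{9}{5}\right) 267 \cdot 275 = 1 \cdot 73425 = 73425$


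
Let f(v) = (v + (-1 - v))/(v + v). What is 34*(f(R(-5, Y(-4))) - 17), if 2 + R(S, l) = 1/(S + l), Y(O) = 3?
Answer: -2856/5 ≈ -571.20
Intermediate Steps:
R(S, l) = -2 + 1/(S + l)
f(v) = -1/(2*v)
34*(f(R(-5, Y(-4))) - 17) = 34*(-(-5 + 3)/(1 - 2*(-5) - 2*3)/2 - 17) = 34*(-(-2/(1 + 10 - 6))/2 - 17) = 34*(-1/(2*((-1/2*5))) - 17) = 34*(-1/(2*(-5/2)) - 17) = 34*(-1/2*(-2/5) - 17) = 34*(1/5 - 17) = 34*(-84/5) = -2856/5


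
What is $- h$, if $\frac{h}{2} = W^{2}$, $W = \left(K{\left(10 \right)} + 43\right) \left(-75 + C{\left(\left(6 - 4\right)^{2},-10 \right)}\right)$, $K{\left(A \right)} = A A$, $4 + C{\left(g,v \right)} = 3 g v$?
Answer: $-1619601698$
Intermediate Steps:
$C{\left(g,v \right)} = -4 + 3 g v$
$K{\left(A \right)} = A^{2}$
$W = -28457$ ($W = \left(10^{2} + 43\right) \left(-75 + \left(-4 + 3 \left(6 - 4\right)^{2} \left(-10\right)\right)\right) = \left(100 + 43\right) \left(-75 + \left(-4 + 3 \cdot 2^{2} \left(-10\right)\right)\right) = 143 \left(-75 + \left(-4 + 3 \cdot 4 \left(-10\right)\right)\right) = 143 \left(-75 - 124\right) = 143 \left(-199\right) = -28457$)
$h = 1619601698$ ($h = 2 \left(-28457\right)^{2} = 2 \cdot 809800849 = 1619601698$)
$- h = \left(-1\right) 1619601698 = -1619601698$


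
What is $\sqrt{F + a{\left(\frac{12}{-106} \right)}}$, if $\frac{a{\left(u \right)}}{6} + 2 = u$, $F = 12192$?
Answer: $\frac{328 \sqrt{318}}{53} \approx 110.36$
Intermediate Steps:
$a{\left(u \right)} = -12 + 6 u$
$\sqrt{F + a{\left(\frac{12}{-106} \right)}} = \sqrt{12192 - \left(12 - 6 \frac{12}{-106}\right)} = \sqrt{12192 - \left(12 - 6 \cdot 12 \left(- \frac{1}{106}\right)\right)} = \sqrt{12192 + \left(-12 + 6 \left(- \frac{6}{53}\right)\right)} = \sqrt{12192 - \frac{672}{53}} = \sqrt{\frac{645504}{53}} = \frac{328 \sqrt{318}}{53}$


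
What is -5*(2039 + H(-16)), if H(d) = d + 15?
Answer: -10190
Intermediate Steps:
H(d) = 15 + d
-5*(2039 + H(-16)) = -5*(2039 + (15 - 16)) = -5*(2039 - 1) = -5*2038 = -10190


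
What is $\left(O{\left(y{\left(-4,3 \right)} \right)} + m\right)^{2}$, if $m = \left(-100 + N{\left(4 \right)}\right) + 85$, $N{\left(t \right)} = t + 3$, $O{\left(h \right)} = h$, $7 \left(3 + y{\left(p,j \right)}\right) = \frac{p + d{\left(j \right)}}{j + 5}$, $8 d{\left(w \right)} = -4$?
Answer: $\frac{1540081}{12544} \approx 122.77$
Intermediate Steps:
$d{\left(w \right)} = - \frac{1}{2}$ ($d{\left(w \right)} = \frac{1}{8} \left(-4\right) = - \frac{1}{2}$)
$y{\left(p,j \right)} = -3 + \frac{- \frac{1}{2} + p}{7 \left(5 + j\right)}$ ($y{\left(p,j \right)} = -3 + \frac{\left(p - \frac{1}{2}\right) \frac{1}{j + 5}}{7} = -3 + \frac{\left(- \frac{1}{2} + p\right) \frac{1}{5 + j}}{7} = -3 + \frac{\frac{1}{5 + j} \left(- \frac{1}{2} + p\right)}{7} = -3 + \frac{- \frac{1}{2} + p}{7 \left(5 + j\right)}$)
$N{\left(t \right)} = 3 + t$
$m = -8$ ($m = \left(-100 + \left(3 + 4\right)\right) + 85 = \left(-100 + 7\right) + 85 = -93 + 85 = -8$)
$\left(O{\left(y{\left(-4,3 \right)} \right)} + m\right)^{2} = \left(\frac{-211 - 126 + 2 \left(-4\right)}{14 \left(5 + 3\right)} - 8\right)^{2} = \left(\frac{-211 - 126 - 8}{14 \cdot 8} - 8\right)^{2} = \left(\frac{1}{14} \cdot \frac{1}{8} \left(-345\right) - 8\right)^{2} = \left(- \frac{345}{112} - 8\right)^{2} = \left(- \frac{1241}{112}\right)^{2} = \frac{1540081}{12544}$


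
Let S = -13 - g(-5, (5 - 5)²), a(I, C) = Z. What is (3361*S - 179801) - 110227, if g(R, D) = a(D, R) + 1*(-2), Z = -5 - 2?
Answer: -303472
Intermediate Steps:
Z = -7
a(I, C) = -7
g(R, D) = -9 (g(R, D) = -7 + 1*(-2) = -7 - 2 = -9)
S = -4 (S = -13 - 1*(-9) = -13 + 9 = -4)
(3361*S - 179801) - 110227 = (3361*(-4) - 179801) - 110227 = (-13444 - 179801) - 110227 = -193245 - 110227 = -303472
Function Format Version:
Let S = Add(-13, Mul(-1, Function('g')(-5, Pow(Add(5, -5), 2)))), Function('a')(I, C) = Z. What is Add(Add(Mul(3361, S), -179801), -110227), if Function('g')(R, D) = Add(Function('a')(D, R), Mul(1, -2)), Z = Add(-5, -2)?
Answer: -303472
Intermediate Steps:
Z = -7
Function('a')(I, C) = -7
Function('g')(R, D) = -9 (Function('g')(R, D) = Add(-7, Mul(1, -2)) = Add(-7, -2) = -9)
S = -4 (S = Add(-13, Mul(-1, -9)) = Add(-13, 9) = -4)
Add(Add(Mul(3361, S), -179801), -110227) = Add(Add(Mul(3361, -4), -179801), -110227) = Add(Add(-13444, -179801), -110227) = Add(-193245, -110227) = -303472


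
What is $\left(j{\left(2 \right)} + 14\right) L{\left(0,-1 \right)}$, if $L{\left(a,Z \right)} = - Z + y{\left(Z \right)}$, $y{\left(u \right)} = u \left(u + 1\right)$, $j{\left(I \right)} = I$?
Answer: $16$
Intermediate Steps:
$y{\left(u \right)} = u \left(1 + u\right)$
$L{\left(a,Z \right)} = - Z + Z \left(1 + Z\right)$
$\left(j{\left(2 \right)} + 14\right) L{\left(0,-1 \right)} = \left(2 + 14\right) \left(-1\right)^{2} = 16 \cdot 1 = 16$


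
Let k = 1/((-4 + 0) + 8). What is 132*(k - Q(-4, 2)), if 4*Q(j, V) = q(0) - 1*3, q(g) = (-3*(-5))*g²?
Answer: 132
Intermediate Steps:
q(g) = 15*g²
Q(j, V) = -¾ (Q(j, V) = (15*0² - 1*3)/4 = (15*0 - 3)/4 = (0 - 3)/4 = (¼)*(-3) = -¾)
k = ¼ (k = 1/(-4 + 8) = 1/4 = ¼ ≈ 0.25000)
132*(k - Q(-4, 2)) = 132*(¼ - 1*(-¾)) = 132*(¼ + ¾) = 132*1 = 132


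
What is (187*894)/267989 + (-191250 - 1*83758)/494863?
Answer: 9031087702/132617840507 ≈ 0.068099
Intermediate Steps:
(187*894)/267989 + (-191250 - 1*83758)/494863 = 167178*(1/267989) + (-191250 - 83758)*(1/494863) = 167178/267989 - 275008*1/494863 = 167178/267989 - 275008/494863 = 9031087702/132617840507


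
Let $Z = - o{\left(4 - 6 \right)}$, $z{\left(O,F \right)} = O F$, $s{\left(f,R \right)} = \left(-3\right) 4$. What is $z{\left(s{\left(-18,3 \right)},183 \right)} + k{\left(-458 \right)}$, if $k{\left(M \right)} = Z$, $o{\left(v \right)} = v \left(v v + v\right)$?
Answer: $-2192$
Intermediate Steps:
$o{\left(v \right)} = v \left(v + v^{2}\right)$ ($o{\left(v \right)} = v \left(v^{2} + v\right) = v \left(v + v^{2}\right)$)
$s{\left(f,R \right)} = -12$
$z{\left(O,F \right)} = F O$
$Z = 4$ ($Z = - \left(4 - 6\right)^{2} \left(1 + \left(4 - 6\right)\right) = - \left(-2\right)^{2} \left(1 - 2\right) = - 4 \left(-1\right) = \left(-1\right) \left(-4\right) = 4$)
$k{\left(M \right)} = 4$
$z{\left(s{\left(-18,3 \right)},183 \right)} + k{\left(-458 \right)} = 183 \left(-12\right) + 4 = -2196 + 4 = -2192$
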